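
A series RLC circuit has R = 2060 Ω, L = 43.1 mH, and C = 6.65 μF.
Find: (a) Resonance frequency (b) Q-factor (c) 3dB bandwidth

Step 1 — Resonance: ω₀ = 1/√(LC) = 1/√(0.0431·6.65e-06) = 1868 rad/s.
Step 2 — f₀ = ω₀/(2π) = 297.3 Hz.
Step 3 — Series Q: Q = ω₀L/R = 1868·0.0431/2060 = 0.03908.
Step 4 — Bandwidth: Δω = ω₀/Q = 4.78e+04 rad/s; BW = Δω/(2π) = 7607 Hz.

(a) f₀ = 297.3 Hz  (b) Q = 0.03908  (c) BW = 7607 Hz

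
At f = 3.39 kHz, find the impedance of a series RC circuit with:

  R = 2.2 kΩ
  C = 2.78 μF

Step 1 — Angular frequency: ω = 2π·f = 2π·3390 = 2.13e+04 rad/s.
Step 2 — Component impedances:
  R: Z = R = 2200 Ω
  C: Z = 1/(jωC) = -j/(ω·C) = 0 - j16.89 Ω
Step 3 — Series combination: Z_total = R + C = 2200 - j16.89 Ω = 2200∠-0.4° Ω.

Z = 2200 - j16.89 Ω = 2200∠-0.4° Ω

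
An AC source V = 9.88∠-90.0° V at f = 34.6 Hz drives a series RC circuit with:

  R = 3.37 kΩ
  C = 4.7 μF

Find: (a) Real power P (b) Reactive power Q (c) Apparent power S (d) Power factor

Step 1 — Angular frequency: ω = 2π·f = 2π·34.6 = 217.4 rad/s.
Step 2 — Component impedances:
  R: Z = R = 3370 Ω
  C: Z = 1/(jωC) = -j/(ω·C) = 0 - j978.7 Ω
Step 3 — Series combination: Z_total = R + C = 3370 - j978.7 Ω = 3509∠-16.2° Ω.
Step 4 — Source phasor: V = 9.88∠-90.0° V = 0 - j9.88 V.
Step 5 — Current: I = V / Z = 0.0007852 - j0.002704 A = 0.002815∠-73.8° A.
Step 6 — Complex power: S = V·I* = 0.02671 - j0.007758 VA.
Step 7 — Real power: P = Re(S) = 0.02671 W.
Step 8 — Reactive power: Q = Im(S) = -0.007758 VAR.
Step 9 — Apparent power: |S| = 0.02782 VA.
Step 10 — Power factor: PF = P/|S| = 0.9603 (leading).

(a) P = 0.02671 W  (b) Q = -0.007758 VAR  (c) S = 0.02782 VA  (d) PF = 0.9603 (leading)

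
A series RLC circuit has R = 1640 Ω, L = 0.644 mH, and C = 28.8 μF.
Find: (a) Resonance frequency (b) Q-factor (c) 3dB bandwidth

Step 1 — Resonance: ω₀ = 1/√(LC) = 1/√(0.000644·2.88e-05) = 7343 rad/s.
Step 2 — f₀ = ω₀/(2π) = 1169 Hz.
Step 3 — Series Q: Q = ω₀L/R = 7343·0.000644/1640 = 0.002883.
Step 4 — Bandwidth: Δω = ω₀/Q = 2.547e+06 rad/s; BW = Δω/(2π) = 4.053e+05 Hz.

(a) f₀ = 1169 Hz  (b) Q = 0.002883  (c) BW = 4.053e+05 Hz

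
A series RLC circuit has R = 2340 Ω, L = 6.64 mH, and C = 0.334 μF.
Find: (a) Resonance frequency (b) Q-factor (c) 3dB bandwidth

Step 1 — Resonance: ω₀ = 1/√(LC) = 1/√(0.00664·3.34e-07) = 2.123e+04 rad/s.
Step 2 — f₀ = ω₀/(2π) = 3380 Hz.
Step 3 — Series Q: Q = ω₀L/R = 2.123e+04·0.00664/2340 = 0.06026.
Step 4 — Bandwidth: Δω = ω₀/Q = 3.524e+05 rad/s; BW = Δω/(2π) = 5.609e+04 Hz.

(a) f₀ = 3380 Hz  (b) Q = 0.06026  (c) BW = 5.609e+04 Hz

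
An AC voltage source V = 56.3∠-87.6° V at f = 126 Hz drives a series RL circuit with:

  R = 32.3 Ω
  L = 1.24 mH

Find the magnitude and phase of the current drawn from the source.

Step 1 — Angular frequency: ω = 2π·f = 2π·126 = 791.7 rad/s.
Step 2 — Component impedances:
  R: Z = R = 32.3 Ω
  L: Z = jωL = j·791.7·0.00124 = 0 + j0.9817 Ω
Step 3 — Series combination: Z_total = R + L = 32.3 + j0.9817 Ω = 32.31∠1.7° Ω.
Step 4 — Source phasor: V = 56.3∠-87.6° V = 2.358 - j56.25 V.
Step 5 — Ohm's law: I = V / Z_total = (2.358 - j56.25) / (32.3 + j0.9817) = 0.02004 - j1.742 A.
Step 6 — Convert to polar: |I| = 1.742 A, ∠I = -89.3°.

I = 1.742∠-89.3° A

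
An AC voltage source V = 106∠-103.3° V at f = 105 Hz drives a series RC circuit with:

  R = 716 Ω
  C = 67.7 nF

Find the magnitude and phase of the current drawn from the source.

Step 1 — Angular frequency: ω = 2π·f = 2π·105 = 659.7 rad/s.
Step 2 — Component impedances:
  R: Z = R = 716 Ω
  C: Z = 1/(jωC) = -j/(ω·C) = 0 - j2.239e+04 Ω
Step 3 — Series combination: Z_total = R + C = 716 - j2.239e+04 Ω = 2.24e+04∠-88.2° Ω.
Step 4 — Source phasor: V = 106∠-103.3° V = -24.39 - j103.2 V.
Step 5 — Ohm's law: I = V / Z_total = (-24.39 - j103.2) / (716 - j2.239e+04) = 0.004568 - j0.001235 A.
Step 6 — Convert to polar: |I| = 0.004732 A, ∠I = -15.1°.

I = 0.004732∠-15.1° A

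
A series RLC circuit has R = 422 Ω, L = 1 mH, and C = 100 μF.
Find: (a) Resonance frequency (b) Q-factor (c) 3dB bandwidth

Step 1 — Resonance: ω₀ = 1/√(LC) = 1/√(0.001·0.0001) = 3162 rad/s.
Step 2 — f₀ = ω₀/(2π) = 503.3 Hz.
Step 3 — Series Q: Q = ω₀L/R = 3162·0.001/422 = 0.007494.
Step 4 — Bandwidth: Δω = ω₀/Q = 4.22e+05 rad/s; BW = Δω/(2π) = 6.716e+04 Hz.

(a) f₀ = 503.3 Hz  (b) Q = 0.007494  (c) BW = 6.716e+04 Hz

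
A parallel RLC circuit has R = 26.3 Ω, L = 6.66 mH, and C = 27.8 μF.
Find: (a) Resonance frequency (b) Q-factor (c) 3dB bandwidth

Step 1 — Resonance: ω₀ = 1/√(LC) = 1/√(0.00666·2.78e-05) = 2324 rad/s.
Step 2 — f₀ = ω₀/(2π) = 369.9 Hz.
Step 3 — Parallel Q: Q = R/(ω₀L) = 26.3/(2324·0.00666) = 1.699.
Step 4 — Bandwidth: Δω = ω₀/Q = 1368 rad/s; BW = Δω/(2π) = 217.7 Hz.

(a) f₀ = 369.9 Hz  (b) Q = 1.699  (c) BW = 217.7 Hz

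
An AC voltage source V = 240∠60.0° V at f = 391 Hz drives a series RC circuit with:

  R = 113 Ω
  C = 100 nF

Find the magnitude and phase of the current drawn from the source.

Step 1 — Angular frequency: ω = 2π·f = 2π·391 = 2457 rad/s.
Step 2 — Component impedances:
  R: Z = R = 113 Ω
  C: Z = 1/(jωC) = -j/(ω·C) = 0 - j4070 Ω
Step 3 — Series combination: Z_total = R + C = 113 - j4070 Ω = 4072∠-88.4° Ω.
Step 4 — Source phasor: V = 240∠60.0° V = 120 + j207.8 V.
Step 5 — Ohm's law: I = V / Z_total = (120 + j207.8) / (113 - j4070) = -0.0502 + j0.03087 A.
Step 6 — Convert to polar: |I| = 0.05894 A, ∠I = 148.4°.

I = 0.05894∠148.4° A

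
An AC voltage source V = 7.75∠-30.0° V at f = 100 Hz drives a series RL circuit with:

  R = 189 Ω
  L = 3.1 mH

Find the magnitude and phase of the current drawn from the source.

Step 1 — Angular frequency: ω = 2π·f = 2π·100 = 628.3 rad/s.
Step 2 — Component impedances:
  R: Z = R = 189 Ω
  L: Z = jωL = j·628.3·0.0031 = 0 + j1.948 Ω
Step 3 — Series combination: Z_total = R + L = 189 + j1.948 Ω = 189∠0.6° Ω.
Step 4 — Source phasor: V = 7.75∠-30.0° V = 6.712 - j3.875 V.
Step 5 — Ohm's law: I = V / Z_total = (6.712 - j3.875) / (189 + j1.948) = 0.0353 - j0.02087 A.
Step 6 — Convert to polar: |I| = 0.041 A, ∠I = -30.6°.

I = 0.041∠-30.6° A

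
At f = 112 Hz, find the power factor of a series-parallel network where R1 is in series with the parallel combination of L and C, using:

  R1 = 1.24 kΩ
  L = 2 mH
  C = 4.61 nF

Step 1 — Angular frequency: ω = 2π·f = 2π·112 = 703.7 rad/s.
Step 2 — Component impedances:
  R1: Z = R = 1240 Ω
  L: Z = jωL = j·703.7·0.002 = 0 + j1.407 Ω
  C: Z = 1/(jωC) = -j/(ω·C) = 0 - j3.082e+05 Ω
Step 3 — Parallel branch: L || C = 1/(1/L + 1/C) = 0 + j1.407 Ω.
Step 4 — Series with R1: Z_total = R1 + (L || C) = 1240 + j1.407 Ω = 1240∠0.1° Ω.
Step 5 — Power factor: PF = cos(φ) = Re(Z)/|Z| = 1240/1240 = 1.
Step 6 — Type: Im(Z) = 1.407 ⇒ lagging (phase φ = 0.1°).

PF = 1 (lagging, φ = 0.1°)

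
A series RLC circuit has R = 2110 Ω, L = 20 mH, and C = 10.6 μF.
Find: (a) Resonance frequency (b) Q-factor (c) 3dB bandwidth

Step 1 — Resonance: ω₀ = 1/√(LC) = 1/√(0.02·1.06e-05) = 2172 rad/s.
Step 2 — f₀ = ω₀/(2π) = 345.7 Hz.
Step 3 — Series Q: Q = ω₀L/R = 2172·0.02/2110 = 0.02059.
Step 4 — Bandwidth: Δω = ω₀/Q = 1.055e+05 rad/s; BW = Δω/(2π) = 1.679e+04 Hz.

(a) f₀ = 345.7 Hz  (b) Q = 0.02059  (c) BW = 1.679e+04 Hz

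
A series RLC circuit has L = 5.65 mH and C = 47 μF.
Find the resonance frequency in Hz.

Step 1 — Resonance condition Im(Z)=0 gives ω₀ = 1/√(LC).
Step 2 — ω₀ = 1/√(0.00565·4.7e-05) = 1941 rad/s.
Step 3 — f₀ = ω₀/(2π) = 308.8 Hz.

f₀ = 308.8 Hz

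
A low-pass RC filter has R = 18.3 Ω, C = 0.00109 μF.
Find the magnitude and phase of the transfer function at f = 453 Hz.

Step 1 — Angular frequency: ω = 2π·453 = 2846 rad/s.
Step 2 — Transfer function: H(jω) = 1/(1 + jωRC).
Step 3 — Denominator: 1 + jωRC = 1 + j·2846·18.3·1.09e-09 = 1 + j5.677e-05.
Step 4 — H = 1 - j5.677e-05.
Step 5 — Magnitude: |H| = 1 (-0.0 dB); phase: φ = -0.0°.

|H| = 1 (-0.0 dB), φ = -0.0°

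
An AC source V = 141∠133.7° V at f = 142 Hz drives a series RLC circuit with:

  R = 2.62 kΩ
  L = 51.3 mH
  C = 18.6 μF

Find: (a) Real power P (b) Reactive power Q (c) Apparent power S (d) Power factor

Step 1 — Angular frequency: ω = 2π·f = 2π·142 = 892.2 rad/s.
Step 2 — Component impedances:
  R: Z = R = 2620 Ω
  L: Z = jωL = j·892.2·0.0513 = 0 + j45.77 Ω
  C: Z = 1/(jωC) = -j/(ω·C) = 0 - j60.26 Ω
Step 3 — Series combination: Z_total = R + L + C = 2620 - j14.49 Ω = 2620∠-0.3° Ω.
Step 4 — Source phasor: V = 141∠133.7° V = -97.41 + j101.9 V.
Step 5 — Current: I = V / Z = -0.0374 + j0.0387 A = 0.05382∠134.0° A.
Step 6 — Complex power: S = V·I* = 7.588 - j0.04196 VA.
Step 7 — Real power: P = Re(S) = 7.588 W.
Step 8 — Reactive power: Q = Im(S) = -0.04196 VAR.
Step 9 — Apparent power: |S| = 7.588 VA.
Step 10 — Power factor: PF = P/|S| = 1 (leading).

(a) P = 7.588 W  (b) Q = -0.04196 VAR  (c) S = 7.588 VA  (d) PF = 1 (leading)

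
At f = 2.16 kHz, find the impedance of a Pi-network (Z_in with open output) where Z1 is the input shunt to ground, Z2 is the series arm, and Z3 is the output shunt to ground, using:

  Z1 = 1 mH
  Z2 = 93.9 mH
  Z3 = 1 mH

Step 1 — Angular frequency: ω = 2π·f = 2π·2160 = 1.357e+04 rad/s.
Step 2 — Component impedances:
  Z1: Z = jωL = j·1.357e+04·0.001 = 0 + j13.57 Ω
  Z2: Z = jωL = j·1.357e+04·0.0939 = 0 + j1274 Ω
  Z3: Z = jωL = j·1.357e+04·0.001 = 0 + j13.57 Ω
Step 3 — With open output, the series arm Z2 and the output shunt Z3 appear in series to ground: Z2 + Z3 = 0 + j1288 Ω.
Step 4 — Parallel with input shunt Z1: Z_in = Z1 || (Z2 + Z3) = 0 + j13.43 Ω = 13.43∠90.0° Ω.

Z = 0 + j13.43 Ω = 13.43∠90.0° Ω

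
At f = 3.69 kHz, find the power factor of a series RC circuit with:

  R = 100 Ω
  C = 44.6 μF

Step 1 — Angular frequency: ω = 2π·f = 2π·3690 = 2.318e+04 rad/s.
Step 2 — Component impedances:
  R: Z = R = 100 Ω
  C: Z = 1/(jωC) = -j/(ω·C) = 0 - j0.9671 Ω
Step 3 — Series combination: Z_total = R + C = 100 - j0.9671 Ω = 100∠-0.6° Ω.
Step 4 — Power factor: PF = cos(φ) = Re(Z)/|Z| = 100/100 = 1.
Step 5 — Type: Im(Z) = -0.9671 ⇒ leading (phase φ = -0.6°).

PF = 1 (leading, φ = -0.6°)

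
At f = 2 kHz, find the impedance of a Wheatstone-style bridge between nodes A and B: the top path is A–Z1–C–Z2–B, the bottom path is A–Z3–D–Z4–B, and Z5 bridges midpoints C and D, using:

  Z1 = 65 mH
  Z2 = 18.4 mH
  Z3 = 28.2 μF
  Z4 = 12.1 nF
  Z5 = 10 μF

Step 1 — Angular frequency: ω = 2π·f = 2π·2000 = 1.257e+04 rad/s.
Step 2 — Component impedances:
  Z1: Z = jωL = j·1.257e+04·0.065 = 0 + j816.8 Ω
  Z2: Z = jωL = j·1.257e+04·0.0184 = 0 + j231.2 Ω
  Z3: Z = 1/(jωC) = -j/(ω·C) = 0 - j2.822 Ω
  Z4: Z = 1/(jωC) = -j/(ω·C) = 0 - j6577 Ω
  Z5: Z = 1/(jωC) = -j/(ω·C) = 0 - j7.958 Ω
Step 3 — Bridge requires nodal analysis (the Z5 bridge couples midpoints C and D, so the two paths cannot be reduced to a simple series/parallel combination). Setting node B to ground and injecting 1 A at node A, the 3-node admittance system at A, C, D solves to V_A = Z_AB = 0 + j228.1 Ω = 228.1∠90.0° Ω.

Z = 0 + j228.1 Ω = 228.1∠90.0° Ω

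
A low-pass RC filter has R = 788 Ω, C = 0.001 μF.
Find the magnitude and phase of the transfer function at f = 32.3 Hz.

Step 1 — Angular frequency: ω = 2π·32.3 = 202.9 rad/s.
Step 2 — Transfer function: H(jω) = 1/(1 + jωRC).
Step 3 — Denominator: 1 + jωRC = 1 + j·202.9·788·1e-09 = 1 + j0.0001599.
Step 4 — H = 1 - j0.0001599.
Step 5 — Magnitude: |H| = 1 (-0.0 dB); phase: φ = -0.0°.

|H| = 1 (-0.0 dB), φ = -0.0°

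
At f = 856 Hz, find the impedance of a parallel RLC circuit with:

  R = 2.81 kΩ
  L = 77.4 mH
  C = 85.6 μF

Step 1 — Angular frequency: ω = 2π·f = 2π·856 = 5378 rad/s.
Step 2 — Component impedances:
  R: Z = R = 2810 Ω
  L: Z = jωL = j·5378·0.0774 = 0 + j416.3 Ω
  C: Z = 1/(jωC) = -j/(ω·C) = 0 - j2.172 Ω
Step 3 — Parallel combination: 1/Z_total = 1/R + 1/L + 1/C; Z_total = 0.001697 - j2.183 Ω = 2.183∠-90.0° Ω.

Z = 0.001697 - j2.183 Ω = 2.183∠-90.0° Ω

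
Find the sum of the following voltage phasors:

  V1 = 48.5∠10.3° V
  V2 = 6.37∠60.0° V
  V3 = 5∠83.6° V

Step 1 — Convert each phasor to rectangular form:
  V1 = 48.5·(cos(10.3°) + j·sin(10.3°)) = 47.72 + j8.672 V
  V2 = 6.37·(cos(60.0°) + j·sin(60.0°)) = 3.185 + j5.517 V
  V3 = 5·(cos(83.6°) + j·sin(83.6°)) = 0.5573 + j4.969 V
Step 2 — Sum components: V_total = 51.46 + j19.16 V.
Step 3 — Convert to polar: |V_total| = 54.91 V, ∠V_total = 20.4°.

V_total = 54.91∠20.4° V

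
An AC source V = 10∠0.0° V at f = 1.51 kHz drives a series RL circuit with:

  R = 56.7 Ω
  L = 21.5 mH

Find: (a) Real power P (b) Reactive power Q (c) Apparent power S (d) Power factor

Step 1 — Angular frequency: ω = 2π·f = 2π·1510 = 9488 rad/s.
Step 2 — Component impedances:
  R: Z = R = 56.7 Ω
  L: Z = jωL = j·9488·0.0215 = 0 + j204 Ω
Step 3 — Series combination: Z_total = R + L = 56.7 + j204 Ω = 211.7∠74.5° Ω.
Step 4 — Source phasor: V = 10∠0.0° V = 10 V.
Step 5 — Current: I = V / Z = 0.01265 - j0.04551 A = 0.04723∠-74.5° A.
Step 6 — Complex power: S = V·I* = 0.1265 + j0.4551 VA.
Step 7 — Real power: P = Re(S) = 0.1265 W.
Step 8 — Reactive power: Q = Im(S) = 0.4551 VAR.
Step 9 — Apparent power: |S| = 0.4723 VA.
Step 10 — Power factor: PF = P/|S| = 0.2678 (lagging).

(a) P = 0.1265 W  (b) Q = 0.4551 VAR  (c) S = 0.4723 VA  (d) PF = 0.2678 (lagging)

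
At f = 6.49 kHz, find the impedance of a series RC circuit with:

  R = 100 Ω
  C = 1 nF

Step 1 — Angular frequency: ω = 2π·f = 2π·6490 = 4.078e+04 rad/s.
Step 2 — Component impedances:
  R: Z = R = 100 Ω
  C: Z = 1/(jωC) = -j/(ω·C) = 0 - j2.452e+04 Ω
Step 3 — Series combination: Z_total = R + C = 100 - j2.452e+04 Ω = 2.452e+04∠-89.8° Ω.

Z = 100 - j2.452e+04 Ω = 2.452e+04∠-89.8° Ω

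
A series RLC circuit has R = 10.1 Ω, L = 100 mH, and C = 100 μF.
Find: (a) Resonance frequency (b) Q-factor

Step 1 — Resonance condition Im(Z)=0 gives ω₀ = 1/√(LC).
Step 2 — ω₀ = 1/√(0.1·0.0001) = 316.2 rad/s.
Step 3 — f₀ = ω₀/(2π) = 50.33 Hz.
Step 4 — Series Q: Q = ω₀L/R = 316.2·0.1/10.1 = 3.131.

(a) f₀ = 50.33 Hz  (b) Q = 3.131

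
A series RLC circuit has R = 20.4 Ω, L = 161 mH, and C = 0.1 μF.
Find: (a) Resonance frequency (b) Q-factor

Step 1 — Resonance condition Im(Z)=0 gives ω₀ = 1/√(LC).
Step 2 — ω₀ = 1/√(0.161·1e-07) = 7881 rad/s.
Step 3 — f₀ = ω₀/(2π) = 1254 Hz.
Step 4 — Series Q: Q = ω₀L/R = 7881·0.161/20.4 = 62.2.

(a) f₀ = 1254 Hz  (b) Q = 62.2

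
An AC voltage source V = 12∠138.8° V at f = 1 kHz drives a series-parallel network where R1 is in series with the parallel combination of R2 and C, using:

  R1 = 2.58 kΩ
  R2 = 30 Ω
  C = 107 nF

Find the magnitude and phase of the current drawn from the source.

Step 1 — Angular frequency: ω = 2π·f = 2π·1000 = 6283 rad/s.
Step 2 — Component impedances:
  R1: Z = R = 2580 Ω
  R2: Z = R = 30 Ω
  C: Z = 1/(jωC) = -j/(ω·C) = 0 - j1487 Ω
Step 3 — Parallel branch: R2 || C = 1/(1/R2 + 1/C) = 29.99 - j0.6048 Ω.
Step 4 — Series with R1: Z_total = R1 + (R2 || C) = 2610 - j0.6048 Ω = 2610∠-0.0° Ω.
Step 5 — Source phasor: V = 12∠138.8° V = -9.029 + j7.904 V.
Step 6 — Ohm's law: I = V / Z_total = (-9.029 + j7.904) / (2610 - j0.6048) = -0.00346 + j0.003028 A.
Step 7 — Convert to polar: |I| = 0.004598 A, ∠I = 138.8°.

I = 0.004598∠138.8° A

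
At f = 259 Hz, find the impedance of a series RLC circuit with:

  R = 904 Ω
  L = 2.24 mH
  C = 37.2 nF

Step 1 — Angular frequency: ω = 2π·f = 2π·259 = 1627 rad/s.
Step 2 — Component impedances:
  R: Z = R = 904 Ω
  L: Z = jωL = j·1627·0.00224 = 0 + j3.645 Ω
  C: Z = 1/(jωC) = -j/(ω·C) = 0 - j1.652e+04 Ω
Step 3 — Series combination: Z_total = R + L + C = 904 - j1.652e+04 Ω = 1.654e+04∠-86.9° Ω.

Z = 904 - j1.652e+04 Ω = 1.654e+04∠-86.9° Ω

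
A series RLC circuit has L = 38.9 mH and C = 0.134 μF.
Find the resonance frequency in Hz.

Step 1 — Resonance condition Im(Z)=0 gives ω₀ = 1/√(LC).
Step 2 — ω₀ = 1/√(0.0389·1.34e-07) = 1.385e+04 rad/s.
Step 3 — f₀ = ω₀/(2π) = 2204 Hz.

f₀ = 2204 Hz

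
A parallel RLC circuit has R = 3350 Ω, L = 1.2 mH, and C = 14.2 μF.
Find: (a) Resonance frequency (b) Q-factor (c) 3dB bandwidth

Step 1 — Resonance: ω₀ = 1/√(LC) = 1/√(0.0012·1.42e-05) = 7661 rad/s.
Step 2 — f₀ = ω₀/(2π) = 1219 Hz.
Step 3 — Parallel Q: Q = R/(ω₀L) = 3350/(7661·0.0012) = 364.4.
Step 4 — Bandwidth: Δω = ω₀/Q = 21.02 rad/s; BW = Δω/(2π) = 3.346 Hz.

(a) f₀ = 1219 Hz  (b) Q = 364.4  (c) BW = 3.346 Hz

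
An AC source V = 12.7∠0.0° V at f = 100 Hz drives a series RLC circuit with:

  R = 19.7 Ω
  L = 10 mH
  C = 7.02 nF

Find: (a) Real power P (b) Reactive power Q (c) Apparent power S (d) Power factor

Step 1 — Angular frequency: ω = 2π·f = 2π·100 = 628.3 rad/s.
Step 2 — Component impedances:
  R: Z = R = 19.7 Ω
  L: Z = jωL = j·628.3·0.01 = 0 + j6.283 Ω
  C: Z = 1/(jωC) = -j/(ω·C) = 0 - j2.267e+05 Ω
Step 3 — Series combination: Z_total = R + L + C = 19.7 - j2.267e+05 Ω = 2.267e+05∠-90.0° Ω.
Step 4 — Source phasor: V = 12.7∠0.0° V = 12.7 V.
Step 5 — Current: I = V / Z = 4.868e-09 + j5.602e-05 A = 5.602e-05∠90.0° A.
Step 6 — Complex power: S = V·I* = 6.182e-08 - j0.0007114 VA.
Step 7 — Real power: P = Re(S) = 6.182e-08 W.
Step 8 — Reactive power: Q = Im(S) = -0.0007114 VAR.
Step 9 — Apparent power: |S| = 0.0007114 VA.
Step 10 — Power factor: PF = P/|S| = 8.69e-05 (leading).

(a) P = 6.182e-08 W  (b) Q = -0.0007114 VAR  (c) S = 0.0007114 VA  (d) PF = 8.69e-05 (leading)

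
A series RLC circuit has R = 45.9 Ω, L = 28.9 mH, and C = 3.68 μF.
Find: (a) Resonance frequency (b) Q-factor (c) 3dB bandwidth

Step 1 — Resonance condition Im(Z)=0 gives ω₀ = 1/√(LC).
Step 2 — ω₀ = 1/√(0.0289·3.68e-06) = 3066 rad/s.
Step 3 — f₀ = ω₀/(2π) = 488 Hz.
Step 4 — Series Q: Q = ω₀L/R = 3066·0.0289/45.9 = 1.931.
Step 5 — 3dB bandwidth: Δω = ω₀/Q = 1588 rad/s; BW = Δω/(2π) = 252.8 Hz.

(a) f₀ = 488 Hz  (b) Q = 1.931  (c) BW = 252.8 Hz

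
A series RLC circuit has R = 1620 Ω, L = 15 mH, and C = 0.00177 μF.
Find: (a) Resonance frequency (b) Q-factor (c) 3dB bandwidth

Step 1 — Resonance: ω₀ = 1/√(LC) = 1/√(0.015·1.77e-09) = 1.941e+05 rad/s.
Step 2 — f₀ = ω₀/(2π) = 3.089e+04 Hz.
Step 3 — Series Q: Q = ω₀L/R = 1.941e+05·0.015/1620 = 1.797.
Step 4 — Bandwidth: Δω = ω₀/Q = 1.08e+05 rad/s; BW = Δω/(2π) = 1.719e+04 Hz.

(a) f₀ = 3.089e+04 Hz  (b) Q = 1.797  (c) BW = 1.719e+04 Hz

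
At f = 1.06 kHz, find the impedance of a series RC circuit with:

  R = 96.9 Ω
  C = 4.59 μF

Step 1 — Angular frequency: ω = 2π·f = 2π·1060 = 6660 rad/s.
Step 2 — Component impedances:
  R: Z = R = 96.9 Ω
  C: Z = 1/(jωC) = -j/(ω·C) = 0 - j32.71 Ω
Step 3 — Series combination: Z_total = R + C = 96.9 - j32.71 Ω = 102.3∠-18.7° Ω.

Z = 96.9 - j32.71 Ω = 102.3∠-18.7° Ω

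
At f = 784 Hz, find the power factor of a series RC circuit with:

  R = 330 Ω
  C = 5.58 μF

Step 1 — Angular frequency: ω = 2π·f = 2π·784 = 4926 rad/s.
Step 2 — Component impedances:
  R: Z = R = 330 Ω
  C: Z = 1/(jωC) = -j/(ω·C) = 0 - j36.38 Ω
Step 3 — Series combination: Z_total = R + C = 330 - j36.38 Ω = 332∠-6.3° Ω.
Step 4 — Power factor: PF = cos(φ) = Re(Z)/|Z| = 330/332 = 0.994.
Step 5 — Type: Im(Z) = -36.38 ⇒ leading (phase φ = -6.3°).

PF = 0.994 (leading, φ = -6.3°)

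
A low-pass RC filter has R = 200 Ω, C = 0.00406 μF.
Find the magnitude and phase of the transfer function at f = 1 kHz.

Step 1 — Angular frequency: ω = 2π·1000 = 6283 rad/s.
Step 2 — Transfer function: H(jω) = 1/(1 + jωRC).
Step 3 — Denominator: 1 + jωRC = 1 + j·6283·200·4.06e-09 = 1 + j0.005102.
Step 4 — H = 1 - j0.005102.
Step 5 — Magnitude: |H| = 1 (-0.0 dB); phase: φ = -0.3°.

|H| = 1 (-0.0 dB), φ = -0.3°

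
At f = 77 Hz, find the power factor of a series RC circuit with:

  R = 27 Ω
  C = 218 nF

Step 1 — Angular frequency: ω = 2π·f = 2π·77 = 483.8 rad/s.
Step 2 — Component impedances:
  R: Z = R = 27 Ω
  C: Z = 1/(jωC) = -j/(ω·C) = 0 - j9481 Ω
Step 3 — Series combination: Z_total = R + C = 27 - j9481 Ω = 9481∠-89.8° Ω.
Step 4 — Power factor: PF = cos(φ) = Re(Z)/|Z| = 27/9481 = 0.002848.
Step 5 — Type: Im(Z) = -9481 ⇒ leading (phase φ = -89.8°).

PF = 0.002848 (leading, φ = -89.8°)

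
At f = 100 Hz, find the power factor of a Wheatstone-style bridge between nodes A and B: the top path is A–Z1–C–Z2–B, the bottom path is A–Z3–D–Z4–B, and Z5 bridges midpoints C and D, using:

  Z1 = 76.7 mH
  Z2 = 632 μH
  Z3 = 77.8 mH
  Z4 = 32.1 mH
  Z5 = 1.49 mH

Step 1 — Angular frequency: ω = 2π·f = 2π·100 = 628.3 rad/s.
Step 2 — Component impedances:
  Z1: Z = jωL = j·628.3·0.0767 = 0 + j48.19 Ω
  Z2: Z = jωL = j·628.3·0.000632 = 0 + j0.3971 Ω
  Z3: Z = jωL = j·628.3·0.0778 = 0 + j48.88 Ω
  Z4: Z = jωL = j·628.3·0.0321 = 0 + j20.17 Ω
  Z5: Z = jωL = j·628.3·0.00149 = 0 + j0.9362 Ω
Step 3 — Bridge requires nodal analysis (the Z5 bridge couples midpoints C and D, so the two paths cannot be reduced to a simple series/parallel combination). Setting node B to ground and injecting 1 A at node A, the 3-node admittance system at A, C, D solves to V_A = Z_AB = 0 + j24.86 Ω = 24.86∠90.0° Ω.
Step 4 — Power factor: PF = cos(φ) = Re(Z)/|Z| = 0/24.86 = 0.
Step 5 — Type: Im(Z) = 24.86 ⇒ lagging (phase φ = 90.0°).

PF = 0 (lagging, φ = 90.0°)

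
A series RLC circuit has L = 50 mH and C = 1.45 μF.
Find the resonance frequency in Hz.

Step 1 — Resonance condition Im(Z)=0 gives ω₀ = 1/√(LC).
Step 2 — ω₀ = 1/√(0.05·1.45e-06) = 3714 rad/s.
Step 3 — f₀ = ω₀/(2π) = 591.1 Hz.

f₀ = 591.1 Hz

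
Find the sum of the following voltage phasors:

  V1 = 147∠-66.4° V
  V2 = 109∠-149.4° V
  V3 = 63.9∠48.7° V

Step 1 — Convert each phasor to rectangular form:
  V1 = 147·(cos(-66.4°) + j·sin(-66.4°)) = 58.85 - j134.7 V
  V2 = 109·(cos(-149.4°) + j·sin(-149.4°)) = -93.82 - j55.49 V
  V3 = 63.9·(cos(48.7°) + j·sin(48.7°)) = 42.17 + j48.01 V
Step 2 — Sum components: V_total = 7.205 - j142.2 V.
Step 3 — Convert to polar: |V_total| = 142.4 V, ∠V_total = -87.1°.

V_total = 142.4∠-87.1° V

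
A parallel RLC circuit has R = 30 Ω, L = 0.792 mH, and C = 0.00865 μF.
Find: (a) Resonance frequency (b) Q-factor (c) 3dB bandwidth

Step 1 — Resonance: ω₀ = 1/√(LC) = 1/√(0.000792·8.65e-09) = 3.821e+05 rad/s.
Step 2 — f₀ = ω₀/(2π) = 6.081e+04 Hz.
Step 3 — Parallel Q: Q = R/(ω₀L) = 30/(3.821e+05·0.000792) = 0.09914.
Step 4 — Bandwidth: Δω = ω₀/Q = 3.854e+06 rad/s; BW = Δω/(2π) = 6.133e+05 Hz.

(a) f₀ = 6.081e+04 Hz  (b) Q = 0.09914  (c) BW = 6.133e+05 Hz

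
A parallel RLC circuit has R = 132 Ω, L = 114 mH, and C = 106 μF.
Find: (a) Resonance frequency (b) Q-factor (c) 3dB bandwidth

Step 1 — Resonance: ω₀ = 1/√(LC) = 1/√(0.114·0.000106) = 287.7 rad/s.
Step 2 — f₀ = ω₀/(2π) = 45.78 Hz.
Step 3 — Parallel Q: Q = R/(ω₀L) = 132/(287.7·0.114) = 4.025.
Step 4 — Bandwidth: Δω = ω₀/Q = 71.47 rad/s; BW = Δω/(2π) = 11.37 Hz.

(a) f₀ = 45.78 Hz  (b) Q = 4.025  (c) BW = 11.37 Hz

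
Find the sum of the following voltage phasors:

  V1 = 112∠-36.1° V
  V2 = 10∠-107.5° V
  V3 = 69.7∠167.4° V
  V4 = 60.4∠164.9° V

Step 1 — Convert each phasor to rectangular form:
  V1 = 112·(cos(-36.1°) + j·sin(-36.1°)) = 90.49 - j65.99 V
  V2 = 10·(cos(-107.5°) + j·sin(-107.5°)) = -3.007 - j9.537 V
  V3 = 69.7·(cos(167.4°) + j·sin(167.4°)) = -68.02 + j15.2 V
  V4 = 60.4·(cos(164.9°) + j·sin(164.9°)) = -58.31 + j15.73 V
Step 2 — Sum components: V_total = -38.85 - j44.59 V.
Step 3 — Convert to polar: |V_total| = 59.14 V, ∠V_total = -131.1°.

V_total = 59.14∠-131.1° V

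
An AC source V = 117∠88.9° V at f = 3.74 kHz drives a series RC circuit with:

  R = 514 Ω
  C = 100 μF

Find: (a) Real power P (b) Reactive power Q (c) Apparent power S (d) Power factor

Step 1 — Angular frequency: ω = 2π·f = 2π·3740 = 2.35e+04 rad/s.
Step 2 — Component impedances:
  R: Z = R = 514 Ω
  C: Z = 1/(jωC) = -j/(ω·C) = 0 - j0.4255 Ω
Step 3 — Series combination: Z_total = R + C = 514 - j0.4255 Ω = 514∠-0.0° Ω.
Step 4 — Source phasor: V = 117∠88.9° V = 2.246 + j117 V.
Step 5 — Current: I = V / Z = 0.004181 + j0.2276 A = 0.2276∠88.9° A.
Step 6 — Complex power: S = V·I* = 26.63 - j0.02205 VA.
Step 7 — Real power: P = Re(S) = 26.63 W.
Step 8 — Reactive power: Q = Im(S) = -0.02205 VAR.
Step 9 — Apparent power: |S| = 26.63 VA.
Step 10 — Power factor: PF = P/|S| = 1 (leading).

(a) P = 26.63 W  (b) Q = -0.02205 VAR  (c) S = 26.63 VA  (d) PF = 1 (leading)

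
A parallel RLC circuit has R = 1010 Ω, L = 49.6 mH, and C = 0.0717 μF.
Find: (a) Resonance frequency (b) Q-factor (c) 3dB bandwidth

Step 1 — Resonance: ω₀ = 1/√(LC) = 1/√(0.0496·7.17e-08) = 1.677e+04 rad/s.
Step 2 — f₀ = ω₀/(2π) = 2669 Hz.
Step 3 — Parallel Q: Q = R/(ω₀L) = 1010/(1.677e+04·0.0496) = 1.214.
Step 4 — Bandwidth: Δω = ω₀/Q = 1.381e+04 rad/s; BW = Δω/(2π) = 2198 Hz.

(a) f₀ = 2669 Hz  (b) Q = 1.214  (c) BW = 2198 Hz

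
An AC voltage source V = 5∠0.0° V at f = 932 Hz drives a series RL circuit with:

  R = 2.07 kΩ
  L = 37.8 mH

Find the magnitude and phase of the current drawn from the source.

Step 1 — Angular frequency: ω = 2π·f = 2π·932 = 5856 rad/s.
Step 2 — Component impedances:
  R: Z = R = 2070 Ω
  L: Z = jωL = j·5856·0.0378 = 0 + j221.4 Ω
Step 3 — Series combination: Z_total = R + L = 2070 + j221.4 Ω = 2082∠6.1° Ω.
Step 4 — Source phasor: V = 5∠0.0° V = 5 V.
Step 5 — Ohm's law: I = V / Z_total = (5) / (2070 + j221.4) = 0.002388 - j0.0002554 A.
Step 6 — Convert to polar: |I| = 0.002402 A, ∠I = -6.1°.

I = 0.002402∠-6.1° A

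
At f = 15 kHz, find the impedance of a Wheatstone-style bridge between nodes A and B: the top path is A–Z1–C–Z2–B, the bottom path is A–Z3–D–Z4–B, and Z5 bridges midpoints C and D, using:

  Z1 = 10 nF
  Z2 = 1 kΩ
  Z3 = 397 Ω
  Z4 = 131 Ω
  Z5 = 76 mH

Step 1 — Angular frequency: ω = 2π·f = 2π·1.5e+04 = 9.425e+04 rad/s.
Step 2 — Component impedances:
  Z1: Z = 1/(jωC) = -j/(ω·C) = 0 - j1061 Ω
  Z2: Z = R = 1000 Ω
  Z3: Z = R = 397 Ω
  Z4: Z = R = 131 Ω
  Z5: Z = jωL = j·9.425e+04·0.076 = 0 + j7163 Ω
Step 3 — Bridge requires nodal analysis (the Z5 bridge couples midpoints C and D, so the two paths cannot be reduced to a simple series/parallel combination). Setting node B to ground and injecting 1 A at node A, the 3-node admittance system at A, C, D solves to V_A = Z_AB = 398 - j88.41 Ω = 407.7∠-12.5° Ω.

Z = 398 - j88.41 Ω = 407.7∠-12.5° Ω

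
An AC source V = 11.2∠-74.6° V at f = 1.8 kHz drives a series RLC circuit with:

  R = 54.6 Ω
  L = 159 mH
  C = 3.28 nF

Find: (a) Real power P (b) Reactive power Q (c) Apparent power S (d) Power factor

Step 1 — Angular frequency: ω = 2π·f = 2π·1800 = 1.131e+04 rad/s.
Step 2 — Component impedances:
  R: Z = R = 54.6 Ω
  L: Z = jωL = j·1.131e+04·0.159 = 0 + j1798 Ω
  C: Z = 1/(jωC) = -j/(ω·C) = 0 - j2.696e+04 Ω
Step 3 — Series combination: Z_total = R + L + C = 54.6 - j2.516e+04 Ω = 2.516e+04∠-89.9° Ω.
Step 4 — Source phasor: V = 11.2∠-74.6° V = 2.974 - j10.8 V.
Step 5 — Current: I = V / Z = 0.0004294 + j0.0001173 A = 0.0004452∠15.3° A.
Step 6 — Complex power: S = V·I* = 1.082e-05 - j0.004986 VA.
Step 7 — Real power: P = Re(S) = 1.082e-05 W.
Step 8 — Reactive power: Q = Im(S) = -0.004986 VAR.
Step 9 — Apparent power: |S| = 0.004986 VA.
Step 10 — Power factor: PF = P/|S| = 0.00217 (leading).

(a) P = 1.082e-05 W  (b) Q = -0.004986 VAR  (c) S = 0.004986 VA  (d) PF = 0.00217 (leading)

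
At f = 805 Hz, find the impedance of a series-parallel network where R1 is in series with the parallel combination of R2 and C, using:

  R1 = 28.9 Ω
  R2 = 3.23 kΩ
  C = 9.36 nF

Step 1 — Angular frequency: ω = 2π·f = 2π·805 = 5058 rad/s.
Step 2 — Component impedances:
  R1: Z = R = 28.9 Ω
  R2: Z = R = 3230 Ω
  C: Z = 1/(jωC) = -j/(ω·C) = 0 - j2.112e+04 Ω
Step 3 — Parallel branch: R2 || C = 1/(1/R2 + 1/C) = 3156 - j482.6 Ω.
Step 4 — Series with R1: Z_total = R1 + (R2 || C) = 3185 - j482.6 Ω = 3221∠-8.6° Ω.

Z = 3185 - j482.6 Ω = 3221∠-8.6° Ω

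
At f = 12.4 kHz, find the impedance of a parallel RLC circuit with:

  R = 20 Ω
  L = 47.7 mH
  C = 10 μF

Step 1 — Angular frequency: ω = 2π·f = 2π·1.24e+04 = 7.791e+04 rad/s.
Step 2 — Component impedances:
  R: Z = R = 20 Ω
  L: Z = jωL = j·7.791e+04·0.0477 = 0 + j3716 Ω
  C: Z = 1/(jωC) = -j/(ω·C) = 0 - j1.284 Ω
Step 3 — Parallel combination: 1/Z_total = 1/R + 1/L + 1/C; Z_total = 0.08209 - j1.279 Ω = 1.281∠-86.3° Ω.

Z = 0.08209 - j1.279 Ω = 1.281∠-86.3° Ω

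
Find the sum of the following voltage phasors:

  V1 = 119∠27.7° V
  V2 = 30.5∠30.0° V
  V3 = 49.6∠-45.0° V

Step 1 — Convert each phasor to rectangular form:
  V1 = 119·(cos(27.7°) + j·sin(27.7°)) = 105.4 + j55.32 V
  V2 = 30.5·(cos(30.0°) + j·sin(30.0°)) = 26.41 + j15.25 V
  V3 = 49.6·(cos(-45.0°) + j·sin(-45.0°)) = 35.07 - j35.07 V
Step 2 — Sum components: V_total = 166.8 + j35.49 V.
Step 3 — Convert to polar: |V_total| = 170.6 V, ∠V_total = 12.0°.

V_total = 170.6∠12.0° V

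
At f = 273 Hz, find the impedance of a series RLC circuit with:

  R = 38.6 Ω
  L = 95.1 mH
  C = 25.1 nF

Step 1 — Angular frequency: ω = 2π·f = 2π·273 = 1715 rad/s.
Step 2 — Component impedances:
  R: Z = R = 38.6 Ω
  L: Z = jωL = j·1715·0.0951 = 0 + j163.1 Ω
  C: Z = 1/(jωC) = -j/(ω·C) = 0 - j2.323e+04 Ω
Step 3 — Series combination: Z_total = R + L + C = 38.6 - j2.306e+04 Ω = 2.306e+04∠-89.9° Ω.

Z = 38.6 - j2.306e+04 Ω = 2.306e+04∠-89.9° Ω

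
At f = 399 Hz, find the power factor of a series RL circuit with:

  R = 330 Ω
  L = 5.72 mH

Step 1 — Angular frequency: ω = 2π·f = 2π·399 = 2507 rad/s.
Step 2 — Component impedances:
  R: Z = R = 330 Ω
  L: Z = jωL = j·2507·0.00572 = 0 + j14.34 Ω
Step 3 — Series combination: Z_total = R + L = 330 + j14.34 Ω = 330.3∠2.5° Ω.
Step 4 — Power factor: PF = cos(φ) = Re(Z)/|Z| = 330/330.3 = 0.9991.
Step 5 — Type: Im(Z) = 14.34 ⇒ lagging (phase φ = 2.5°).

PF = 0.9991 (lagging, φ = 2.5°)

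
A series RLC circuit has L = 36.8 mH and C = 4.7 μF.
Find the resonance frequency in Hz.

Step 1 — Resonance condition Im(Z)=0 gives ω₀ = 1/√(LC).
Step 2 — ω₀ = 1/√(0.0368·4.7e-06) = 2405 rad/s.
Step 3 — f₀ = ω₀/(2π) = 382.7 Hz.

f₀ = 382.7 Hz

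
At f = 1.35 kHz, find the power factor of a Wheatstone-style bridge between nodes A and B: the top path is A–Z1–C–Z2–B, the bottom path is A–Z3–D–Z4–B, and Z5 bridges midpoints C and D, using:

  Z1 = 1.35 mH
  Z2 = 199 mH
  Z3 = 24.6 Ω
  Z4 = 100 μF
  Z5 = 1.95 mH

Step 1 — Angular frequency: ω = 2π·f = 2π·1350 = 8482 rad/s.
Step 2 — Component impedances:
  Z1: Z = jωL = j·8482·0.00135 = 0 + j11.45 Ω
  Z2: Z = jωL = j·8482·0.199 = 0 + j1688 Ω
  Z3: Z = R = 24.6 Ω
  Z4: Z = 1/(jωC) = -j/(ω·C) = 0 - j1.179 Ω
  Z5: Z = jωL = j·8482·0.00195 = 0 + j16.54 Ω
Step 3 — Bridge requires nodal analysis (the Z5 bridge couples midpoints C and D, so the two paths cannot be reduced to a simple series/parallel combination). Setting node B to ground and injecting 1 A at node A, the 3-node admittance system at A, C, D solves to V_A = Z_AB = 13.82 + j11.04 Ω = 17.69∠38.6° Ω.
Step 4 — Power factor: PF = cos(φ) = Re(Z)/|Z| = 13.822/17.688 = 0.7814.
Step 5 — Type: Im(Z) = 11.04 ⇒ lagging (phase φ = 38.6°).

PF = 0.7814 (lagging, φ = 38.6°)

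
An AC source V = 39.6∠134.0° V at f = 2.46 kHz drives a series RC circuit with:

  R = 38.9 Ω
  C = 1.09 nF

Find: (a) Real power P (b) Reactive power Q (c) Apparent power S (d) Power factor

Step 1 — Angular frequency: ω = 2π·f = 2π·2460 = 1.546e+04 rad/s.
Step 2 — Component impedances:
  R: Z = R = 38.9 Ω
  C: Z = 1/(jωC) = -j/(ω·C) = 0 - j5.936e+04 Ω
Step 3 — Series combination: Z_total = R + C = 38.9 - j5.936e+04 Ω = 5.936e+04∠-90.0° Ω.
Step 4 — Source phasor: V = 39.6∠134.0° V = -27.51 + j28.49 V.
Step 5 — Current: I = V / Z = -0.0004802 - j0.0004631 A = 0.0006672∠-136.0° A.
Step 6 — Complex power: S = V·I* = 1.732e-05 - j0.02642 VA.
Step 7 — Real power: P = Re(S) = 1.732e-05 W.
Step 8 — Reactive power: Q = Im(S) = -0.02642 VAR.
Step 9 — Apparent power: |S| = 0.02642 VA.
Step 10 — Power factor: PF = P/|S| = 0.0006554 (leading).

(a) P = 1.732e-05 W  (b) Q = -0.02642 VAR  (c) S = 0.02642 VA  (d) PF = 0.0006554 (leading)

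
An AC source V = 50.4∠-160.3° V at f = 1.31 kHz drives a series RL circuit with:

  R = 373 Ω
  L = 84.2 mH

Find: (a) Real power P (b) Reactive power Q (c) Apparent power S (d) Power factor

Step 1 — Angular frequency: ω = 2π·f = 2π·1310 = 8231 rad/s.
Step 2 — Component impedances:
  R: Z = R = 373 Ω
  L: Z = jωL = j·8231·0.0842 = 0 + j693 Ω
Step 3 — Series combination: Z_total = R + L = 373 + j693 Ω = 787∠61.7° Ω.
Step 4 — Source phasor: V = 50.4∠-160.3° V = -47.45 - j16.99 V.
Step 5 — Current: I = V / Z = -0.04758 + j0.04286 A = 0.06404∠138.0° A.
Step 6 — Complex power: S = V·I* = 1.53 + j2.842 VA.
Step 7 — Real power: P = Re(S) = 1.53 W.
Step 8 — Reactive power: Q = Im(S) = 2.842 VAR.
Step 9 — Apparent power: |S| = 3.227 VA.
Step 10 — Power factor: PF = P/|S| = 0.4739 (lagging).

(a) P = 1.53 W  (b) Q = 2.842 VAR  (c) S = 3.227 VA  (d) PF = 0.4739 (lagging)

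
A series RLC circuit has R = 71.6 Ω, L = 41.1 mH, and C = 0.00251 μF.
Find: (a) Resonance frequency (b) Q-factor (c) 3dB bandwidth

Step 1 — Resonance: ω₀ = 1/√(LC) = 1/√(0.0411·2.51e-09) = 9.846e+04 rad/s.
Step 2 — f₀ = ω₀/(2π) = 1.567e+04 Hz.
Step 3 — Series Q: Q = ω₀L/R = 9.846e+04·0.0411/71.6 = 56.52.
Step 4 — Bandwidth: Δω = ω₀/Q = 1742 rad/s; BW = Δω/(2π) = 277.3 Hz.

(a) f₀ = 1.567e+04 Hz  (b) Q = 56.52  (c) BW = 277.3 Hz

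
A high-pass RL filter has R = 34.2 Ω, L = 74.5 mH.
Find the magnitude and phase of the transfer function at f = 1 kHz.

Step 1 — Angular frequency: ω = 2π·1000 = 6283 rad/s.
Step 2 — Transfer function: H(jω) = jωL/(R + jωL).
Step 3 — Numerator jωL = j·468.1; denominator R + jωL = 34.2 + j468.1.
Step 4 — H = 0.9947 + j0.07267.
Step 5 — Magnitude: |H| = 0.9973 (-0.0 dB); phase: φ = 4.2°.

|H| = 0.9973 (-0.0 dB), φ = 4.2°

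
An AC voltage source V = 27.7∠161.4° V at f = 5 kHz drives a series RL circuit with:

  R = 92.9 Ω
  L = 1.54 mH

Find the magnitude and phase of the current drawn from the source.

Step 1 — Angular frequency: ω = 2π·f = 2π·5000 = 3.142e+04 rad/s.
Step 2 — Component impedances:
  R: Z = R = 92.9 Ω
  L: Z = jωL = j·3.142e+04·0.00154 = 0 + j48.38 Ω
Step 3 — Series combination: Z_total = R + L = 92.9 + j48.38 Ω = 104.7∠27.5° Ω.
Step 4 — Source phasor: V = 27.7∠161.4° V = -26.25 + j8.835 V.
Step 5 — Ohm's law: I = V / Z_total = (-26.25 + j8.835) / (92.9 + j48.38) = -0.1833 + j0.1906 A.
Step 6 — Convert to polar: |I| = 0.2645 A, ∠I = 133.9°.

I = 0.2645∠133.9° A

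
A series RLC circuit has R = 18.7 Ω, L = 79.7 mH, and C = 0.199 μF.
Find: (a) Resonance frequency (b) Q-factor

Step 1 — Resonance condition Im(Z)=0 gives ω₀ = 1/√(LC).
Step 2 — ω₀ = 1/√(0.0797·1.99e-07) = 7940 rad/s.
Step 3 — f₀ = ω₀/(2π) = 1264 Hz.
Step 4 — Series Q: Q = ω₀L/R = 7940·0.0797/18.7 = 33.84.

(a) f₀ = 1264 Hz  (b) Q = 33.84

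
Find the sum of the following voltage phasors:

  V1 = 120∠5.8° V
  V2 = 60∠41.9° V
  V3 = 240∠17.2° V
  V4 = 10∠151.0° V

Step 1 — Convert each phasor to rectangular form:
  V1 = 120·(cos(5.8°) + j·sin(5.8°)) = 119.4 + j12.13 V
  V2 = 60·(cos(41.9°) + j·sin(41.9°)) = 44.66 + j40.07 V
  V3 = 240·(cos(17.2°) + j·sin(17.2°)) = 229.3 + j70.97 V
  V4 = 10·(cos(151.0°) + j·sin(151.0°)) = -8.746 + j4.848 V
Step 2 — Sum components: V_total = 384.6 + j128 V.
Step 3 — Convert to polar: |V_total| = 405.3 V, ∠V_total = 18.4°.

V_total = 405.3∠18.4° V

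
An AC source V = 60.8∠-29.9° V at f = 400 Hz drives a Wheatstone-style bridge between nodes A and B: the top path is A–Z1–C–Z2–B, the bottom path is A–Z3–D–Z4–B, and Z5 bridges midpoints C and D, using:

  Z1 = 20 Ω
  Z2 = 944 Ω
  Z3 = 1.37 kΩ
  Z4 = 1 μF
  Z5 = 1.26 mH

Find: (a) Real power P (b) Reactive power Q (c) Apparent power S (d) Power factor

Step 1 — Angular frequency: ω = 2π·f = 2π·400 = 2513 rad/s.
Step 2 — Component impedances:
  Z1: Z = R = 20 Ω
  Z2: Z = R = 944 Ω
  Z3: Z = R = 1370 Ω
  Z4: Z = 1/(jωC) = -j/(ω·C) = 0 - j397.9 Ω
  Z5: Z = jωL = j·2513·0.00126 = 0 + j3.167 Ω
Step 3 — Bridge requires nodal analysis (the Z5 bridge couples midpoints C and D, so the two paths cannot be reduced to a simple series/parallel combination). Setting node B to ground and injecting 1 A at node A, the 3-node admittance system at A, C, D solves to V_A = Z_AB = 160.2 - j336.1 Ω = 372.3∠-64.5° Ω.
Step 4 — Source phasor: V = 60.8∠-29.9° V = 52.71 - j30.31 V.
Step 5 — Current: I = V / Z = 0.1344 + j0.09275 A = 0.1633∠34.6° A.
Step 6 — Complex power: S = V·I* = 4.273 - j8.963 VA.
Step 7 — Real power: P = Re(S) = 4.273 W.
Step 8 — Reactive power: Q = Im(S) = -8.963 VAR.
Step 9 — Apparent power: |S| = 9.929 VA.
Step 10 — Power factor: PF = P/|S| = 0.4304 (leading).

(a) P = 4.273 W  (b) Q = -8.963 VAR  (c) S = 9.929 VA  (d) PF = 0.4304 (leading)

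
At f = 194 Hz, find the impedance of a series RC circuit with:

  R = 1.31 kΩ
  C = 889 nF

Step 1 — Angular frequency: ω = 2π·f = 2π·194 = 1219 rad/s.
Step 2 — Component impedances:
  R: Z = R = 1310 Ω
  C: Z = 1/(jωC) = -j/(ω·C) = 0 - j922.8 Ω
Step 3 — Series combination: Z_total = R + C = 1310 - j922.8 Ω = 1602∠-35.2° Ω.

Z = 1310 - j922.8 Ω = 1602∠-35.2° Ω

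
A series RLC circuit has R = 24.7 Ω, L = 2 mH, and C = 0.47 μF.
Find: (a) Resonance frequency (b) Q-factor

Step 1 — Resonance condition Im(Z)=0 gives ω₀ = 1/√(LC).
Step 2 — ω₀ = 1/√(0.002·4.7e-07) = 3.262e+04 rad/s.
Step 3 — f₀ = ω₀/(2π) = 5191 Hz.
Step 4 — Series Q: Q = ω₀L/R = 3.262e+04·0.002/24.7 = 2.641.

(a) f₀ = 5191 Hz  (b) Q = 2.641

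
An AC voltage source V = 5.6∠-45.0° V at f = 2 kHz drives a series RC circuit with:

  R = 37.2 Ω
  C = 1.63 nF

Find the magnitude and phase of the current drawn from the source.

Step 1 — Angular frequency: ω = 2π·f = 2π·2000 = 1.257e+04 rad/s.
Step 2 — Component impedances:
  R: Z = R = 37.2 Ω
  C: Z = 1/(jωC) = -j/(ω·C) = 0 - j4.882e+04 Ω
Step 3 — Series combination: Z_total = R + C = 37.2 - j4.882e+04 Ω = 4.882e+04∠-90.0° Ω.
Step 4 — Source phasor: V = 5.6∠-45.0° V = 3.96 - j3.96 V.
Step 5 — Ohm's law: I = V / Z_total = (3.96 - j3.96) / (37.2 - j4.882e+04) = 8.117e-05 + j8.105e-05 A.
Step 6 — Convert to polar: |I| = 0.0001147 A, ∠I = 45.0°.

I = 0.0001147∠45.0° A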